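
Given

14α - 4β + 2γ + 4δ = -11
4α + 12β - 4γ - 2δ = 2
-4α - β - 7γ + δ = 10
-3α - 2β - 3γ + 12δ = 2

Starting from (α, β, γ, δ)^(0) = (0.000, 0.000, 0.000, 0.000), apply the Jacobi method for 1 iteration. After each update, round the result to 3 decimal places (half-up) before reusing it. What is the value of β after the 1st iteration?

0.167

Iteration 1:
  α = (-11 - (-4)·0.000 - (2)·0.000 - (4)·0.000) / (14) = -0.786
  β = (2 - (4)·0.000 - (-4)·0.000 - (-2)·0.000) / (12) = 0.167
  γ = (10 - (-4)·0.000 - (-1)·0.000 - (1)·0.000) / (-7) = -1.429
  δ = (2 - (-3)·0.000 - (-2)·0.000 - (-3)·0.000) / (12) = 0.167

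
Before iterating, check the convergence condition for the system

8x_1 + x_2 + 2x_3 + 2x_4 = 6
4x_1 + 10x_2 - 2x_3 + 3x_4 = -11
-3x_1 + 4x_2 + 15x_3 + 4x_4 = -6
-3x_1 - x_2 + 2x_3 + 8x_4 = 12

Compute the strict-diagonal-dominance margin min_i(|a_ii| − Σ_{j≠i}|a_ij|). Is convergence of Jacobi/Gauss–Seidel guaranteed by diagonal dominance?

row 1: |8| − (1+2+2) = 3
row 2: |10| − (4+2+3) = 1
row 3: |15| − (3+4+4) = 4
row 4: |8| − (3+1+2) = 2
minimum over rows = 1 → strictly diagonally dominant (convergence guaranteed)

1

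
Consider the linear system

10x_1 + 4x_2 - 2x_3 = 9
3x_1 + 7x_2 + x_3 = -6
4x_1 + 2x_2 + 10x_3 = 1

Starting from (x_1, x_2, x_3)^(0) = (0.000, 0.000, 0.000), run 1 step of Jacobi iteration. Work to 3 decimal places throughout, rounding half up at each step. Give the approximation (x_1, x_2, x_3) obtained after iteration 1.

Iteration 1:
  x_1 = (9 - (4)·0.000 - (-2)·0.000) / (10) = 0.900
  x_2 = (-6 - (3)·0.000 - (1)·0.000) / (7) = -0.857
  x_3 = (1 - (4)·0.000 - (2)·0.000) / (10) = 0.100

(0.900, -0.857, 0.100)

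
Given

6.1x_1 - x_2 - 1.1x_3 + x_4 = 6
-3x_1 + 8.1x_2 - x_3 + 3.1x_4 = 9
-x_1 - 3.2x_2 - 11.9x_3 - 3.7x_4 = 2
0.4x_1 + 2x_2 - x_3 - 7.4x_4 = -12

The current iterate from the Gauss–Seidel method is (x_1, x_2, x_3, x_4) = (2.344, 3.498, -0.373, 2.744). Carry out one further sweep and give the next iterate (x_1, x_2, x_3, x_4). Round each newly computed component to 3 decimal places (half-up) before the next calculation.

(1.040, 0.400, -1.216, 1.950)

One sweep:
  x_1 = (6 - (-1)·3.498 - (-1.1)·-0.373 - (1)·2.744) / (6.1) = 1.040
  x_2 = (9 - (-3)·1.040 - (-1)·-0.373 - (3.1)·2.744) / (8.1) = 0.400
  x_3 = (2 - (-1)·1.040 - (-3.2)·0.400 - (-3.7)·2.744) / (-11.9) = -1.216
  x_4 = (-12 - (0.4)·1.040 - (2)·0.400 - (-1)·-1.216) / (-7.4) = 1.950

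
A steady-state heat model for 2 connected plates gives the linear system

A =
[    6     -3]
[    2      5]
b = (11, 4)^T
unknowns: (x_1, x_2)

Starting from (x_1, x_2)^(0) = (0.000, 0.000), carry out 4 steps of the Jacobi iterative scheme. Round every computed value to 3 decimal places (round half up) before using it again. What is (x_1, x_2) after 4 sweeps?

(1.787, 0.053)

Iteration 1:
  x_1 = (11 - (-3)·0.000) / (6) = 1.833
  x_2 = (4 - (2)·0.000) / (5) = 0.800
Iteration 2:
  x_1 = (11 - (-3)·0.800) / (6) = 2.233
  x_2 = (4 - (2)·1.833) / (5) = 0.067
Iteration 3:
  x_1 = (11 - (-3)·0.067) / (6) = 1.867
  x_2 = (4 - (2)·2.233) / (5) = -0.093
Iteration 4:
  x_1 = (11 - (-3)·-0.093) / (6) = 1.787
  x_2 = (4 - (2)·1.867) / (5) = 0.053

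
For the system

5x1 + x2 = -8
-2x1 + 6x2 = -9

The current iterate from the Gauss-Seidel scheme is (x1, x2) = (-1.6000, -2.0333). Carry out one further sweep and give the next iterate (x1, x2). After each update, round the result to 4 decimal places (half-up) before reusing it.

(-1.1933, -1.8978)

One sweep:
  x1 = (-8 - (1)·-2.0333) / (5) = -1.1933
  x2 = (-9 - (-2)·-1.1933) / (6) = -1.8978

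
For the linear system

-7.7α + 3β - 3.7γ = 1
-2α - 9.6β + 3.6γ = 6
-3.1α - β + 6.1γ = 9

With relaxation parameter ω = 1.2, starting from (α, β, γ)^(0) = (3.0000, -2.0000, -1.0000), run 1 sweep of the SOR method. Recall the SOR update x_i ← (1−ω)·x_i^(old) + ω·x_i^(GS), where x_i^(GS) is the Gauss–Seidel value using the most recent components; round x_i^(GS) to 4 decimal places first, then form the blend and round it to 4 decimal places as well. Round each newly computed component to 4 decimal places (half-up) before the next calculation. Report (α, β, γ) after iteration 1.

(-1.1143, -0.5215, 1.1883)

Iteration 1:
  α: GS value = (1 - (3)·-2.0000 - (-3.7)·-1.0000) / (-7.7) = -0.4286;  α ← (1−ω)·3.0000 + ω·-0.4286 = -1.1143
  β: GS value = (6 - (-2)·-1.1143 - (3.6)·-1.0000) / (-9.6) = -0.7679;  β ← (1−ω)·-2.0000 + ω·-0.7679 = -0.5215
  γ: GS value = (9 - (-3.1)·-1.1143 - (-1)·-0.5215) / (6.1) = 0.8236;  γ ← (1−ω)·-1.0000 + ω·0.8236 = 1.1883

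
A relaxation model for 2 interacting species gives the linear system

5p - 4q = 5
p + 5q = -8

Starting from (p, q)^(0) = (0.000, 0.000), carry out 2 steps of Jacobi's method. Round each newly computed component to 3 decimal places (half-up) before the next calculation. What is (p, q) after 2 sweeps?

(-0.280, -1.800)

Iteration 1:
  p = (5 - (-4)·0.000) / (5) = 1.000
  q = (-8 - (1)·0.000) / (5) = -1.600
Iteration 2:
  p = (5 - (-4)·-1.600) / (5) = -0.280
  q = (-8 - (1)·1.000) / (5) = -1.800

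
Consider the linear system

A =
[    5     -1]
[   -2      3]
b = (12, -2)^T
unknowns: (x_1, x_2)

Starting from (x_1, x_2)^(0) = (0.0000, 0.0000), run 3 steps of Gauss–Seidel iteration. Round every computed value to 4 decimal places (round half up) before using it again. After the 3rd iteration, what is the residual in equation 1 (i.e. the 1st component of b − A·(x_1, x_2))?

Iteration 1:
  x_1 = (12 - (-1)·0.0000) / (5) = 2.4000
  x_2 = (-2 - (-2)·2.4000) / (3) = 0.9333
Iteration 2:
  x_1 = (12 - (-1)·0.9333) / (5) = 2.5867
  x_2 = (-2 - (-2)·2.5867) / (3) = 1.0578
Iteration 3:
  x_1 = (12 - (-1)·1.0578) / (5) = 2.6116
  x_2 = (-2 - (-2)·2.6116) / (3) = 1.0744
Residual b − A·x = (0.0164, 0.0000)

0.0164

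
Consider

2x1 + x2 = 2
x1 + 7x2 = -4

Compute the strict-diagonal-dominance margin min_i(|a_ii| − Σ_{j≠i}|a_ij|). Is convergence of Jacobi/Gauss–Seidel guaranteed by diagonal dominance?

1

row 1: |2| − (1) = 1
row 2: |7| − (1) = 6
minimum over rows = 1 → strictly diagonally dominant (convergence guaranteed)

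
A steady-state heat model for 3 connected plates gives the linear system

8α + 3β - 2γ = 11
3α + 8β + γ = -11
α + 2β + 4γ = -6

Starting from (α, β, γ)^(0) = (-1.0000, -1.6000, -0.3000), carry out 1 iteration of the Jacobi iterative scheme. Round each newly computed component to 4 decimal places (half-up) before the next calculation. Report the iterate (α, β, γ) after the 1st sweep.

Iteration 1:
  α = (11 - (3)·-1.6000 - (-2)·-0.3000) / (8) = 1.9000
  β = (-11 - (3)·-1.0000 - (1)·-0.3000) / (8) = -0.9625
  γ = (-6 - (1)·-1.0000 - (2)·-1.6000) / (4) = -0.4500

(1.9000, -0.9625, -0.4500)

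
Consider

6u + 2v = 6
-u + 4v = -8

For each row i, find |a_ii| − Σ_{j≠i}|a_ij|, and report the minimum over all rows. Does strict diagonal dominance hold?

row 1: |6| − (2) = 4
row 2: |4| − (1) = 3
minimum over rows = 3 → strictly diagonally dominant (convergence guaranteed)

3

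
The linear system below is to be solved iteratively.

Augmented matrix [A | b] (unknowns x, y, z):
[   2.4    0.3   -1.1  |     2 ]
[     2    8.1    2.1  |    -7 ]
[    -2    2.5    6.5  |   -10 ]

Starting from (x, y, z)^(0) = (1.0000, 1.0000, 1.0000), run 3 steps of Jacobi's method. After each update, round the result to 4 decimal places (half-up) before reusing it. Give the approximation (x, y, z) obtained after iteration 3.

(0.6260, -0.7603, -1.1751)

Iteration 1:
  x = (2 - (0.3)·1.0000 - (-1.1)·1.0000) / (2.4) = 1.1667
  y = (-7 - (2)·1.0000 - (2.1)·1.0000) / (8.1) = -1.3704
  z = (-10 - (-2)·1.0000 - (2.5)·1.0000) / (6.5) = -1.6154
Iteration 2:
  x = (2 - (0.3)·-1.3704 - (-1.1)·-1.6154) / (2.4) = 0.2642
  y = (-7 - (2)·1.1667 - (2.1)·-1.6154) / (8.1) = -0.7335
  z = (-10 - (-2)·1.1667 - (2.5)·-1.3704) / (6.5) = -0.6524
Iteration 3:
  x = (2 - (0.3)·-0.7335 - (-1.1)·-0.6524) / (2.4) = 0.6260
  y = (-7 - (2)·0.2642 - (2.1)·-0.6524) / (8.1) = -0.7603
  z = (-10 - (-2)·0.2642 - (2.5)·-0.7335) / (6.5) = -1.1751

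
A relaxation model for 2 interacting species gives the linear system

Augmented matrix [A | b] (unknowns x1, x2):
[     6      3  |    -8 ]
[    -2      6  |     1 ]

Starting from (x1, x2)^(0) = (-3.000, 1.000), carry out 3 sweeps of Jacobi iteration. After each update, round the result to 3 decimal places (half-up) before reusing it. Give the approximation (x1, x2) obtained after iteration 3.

(-1.111, -0.139)

Iteration 1:
  x1 = (-8 - (3)·1.000) / (6) = -1.833
  x2 = (1 - (-2)·-3.000) / (6) = -0.833
Iteration 2:
  x1 = (-8 - (3)·-0.833) / (6) = -0.917
  x2 = (1 - (-2)·-1.833) / (6) = -0.444
Iteration 3:
  x1 = (-8 - (3)·-0.444) / (6) = -1.111
  x2 = (1 - (-2)·-0.917) / (6) = -0.139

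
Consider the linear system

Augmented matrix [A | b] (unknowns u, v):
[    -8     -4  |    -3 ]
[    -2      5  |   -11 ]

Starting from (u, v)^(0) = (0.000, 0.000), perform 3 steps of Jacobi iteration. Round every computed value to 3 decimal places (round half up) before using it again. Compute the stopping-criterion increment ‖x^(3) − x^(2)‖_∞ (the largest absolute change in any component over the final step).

0.440

Iteration 1:
  u = (-3 - (-4)·0.000) / (-8) = 0.375
  v = (-11 - (-2)·0.000) / (5) = -2.200
Iteration 2:
  u = (-3 - (-4)·-2.200) / (-8) = 1.475
  v = (-11 - (-2)·0.375) / (5) = -2.050
Iteration 3:
  u = (-3 - (-4)·-2.050) / (-8) = 1.400
  v = (-11 - (-2)·1.475) / (5) = -1.610
Change: (-0.075, 0.440) → max |·| = 0.440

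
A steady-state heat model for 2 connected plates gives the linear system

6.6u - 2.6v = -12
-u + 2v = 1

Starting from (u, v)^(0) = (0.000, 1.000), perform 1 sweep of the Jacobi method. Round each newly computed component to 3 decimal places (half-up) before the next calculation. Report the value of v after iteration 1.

0.500

Iteration 1:
  u = (-12 - (-2.6)·1.000) / (6.6) = -1.424
  v = (1 - (-1)·0.000) / (2) = 0.500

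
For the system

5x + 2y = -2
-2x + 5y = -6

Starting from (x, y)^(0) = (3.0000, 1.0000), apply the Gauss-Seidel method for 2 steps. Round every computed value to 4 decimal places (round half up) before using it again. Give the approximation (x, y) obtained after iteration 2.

(0.2080, -1.1168)

Iteration 1:
  x = (-2 - (2)·1.0000) / (5) = -0.8000
  y = (-6 - (-2)·-0.8000) / (5) = -1.5200
Iteration 2:
  x = (-2 - (2)·-1.5200) / (5) = 0.2080
  y = (-6 - (-2)·0.2080) / (5) = -1.1168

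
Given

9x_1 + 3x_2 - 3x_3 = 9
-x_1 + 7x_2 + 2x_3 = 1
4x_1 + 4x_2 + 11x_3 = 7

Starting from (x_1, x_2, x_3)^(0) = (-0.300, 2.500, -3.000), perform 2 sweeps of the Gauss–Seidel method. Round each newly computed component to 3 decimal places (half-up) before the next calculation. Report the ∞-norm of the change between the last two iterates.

1.746

Iteration 1:
  x_1 = (9 - (3)·2.500 - (-3)·-3.000) / (9) = -0.833
  x_2 = (1 - (-1)·-0.833 - (2)·-3.000) / (7) = 0.881
  x_3 = (7 - (4)·-0.833 - (4)·0.881) / (11) = 0.619
Iteration 2:
  x_1 = (9 - (3)·0.881 - (-3)·0.619) / (9) = 0.913
  x_2 = (1 - (-1)·0.913 - (2)·0.619) / (7) = 0.096
  x_3 = (7 - (4)·0.913 - (4)·0.096) / (11) = 0.269
Change: (1.746, -0.785, -0.350) → max |·| = 1.746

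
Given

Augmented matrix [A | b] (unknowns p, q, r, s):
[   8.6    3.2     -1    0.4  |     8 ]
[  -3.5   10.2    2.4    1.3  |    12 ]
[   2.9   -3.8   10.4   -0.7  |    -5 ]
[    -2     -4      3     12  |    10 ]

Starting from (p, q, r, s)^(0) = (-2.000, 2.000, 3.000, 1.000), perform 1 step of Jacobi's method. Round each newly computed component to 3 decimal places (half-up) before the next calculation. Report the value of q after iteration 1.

Iteration 1:
  p = (8 - (3.2)·2.000 - (-1)·3.000 - (0.4)·1.000) / (8.6) = 0.488
  q = (12 - (-3.5)·-2.000 - (2.4)·3.000 - (1.3)·1.000) / (10.2) = -0.343
  r = (-5 - (2.9)·-2.000 - (-3.8)·2.000 - (-0.7)·1.000) / (10.4) = 0.875
  s = (10 - (-2)·-2.000 - (-4)·2.000 - (3)·3.000) / (12) = 0.417

-0.343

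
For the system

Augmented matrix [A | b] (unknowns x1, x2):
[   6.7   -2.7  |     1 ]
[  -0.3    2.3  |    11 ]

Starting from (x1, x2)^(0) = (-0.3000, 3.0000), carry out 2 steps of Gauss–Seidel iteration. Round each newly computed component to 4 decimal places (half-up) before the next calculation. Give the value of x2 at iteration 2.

Iteration 1:
  x1 = (1 - (-2.7)·3.0000) / (6.7) = 1.3582
  x2 = (11 - (-0.3)·1.3582) / (2.3) = 4.9598
Iteration 2:
  x1 = (1 - (-2.7)·4.9598) / (6.7) = 2.1480
  x2 = (11 - (-0.3)·2.1480) / (2.3) = 5.0628

5.0628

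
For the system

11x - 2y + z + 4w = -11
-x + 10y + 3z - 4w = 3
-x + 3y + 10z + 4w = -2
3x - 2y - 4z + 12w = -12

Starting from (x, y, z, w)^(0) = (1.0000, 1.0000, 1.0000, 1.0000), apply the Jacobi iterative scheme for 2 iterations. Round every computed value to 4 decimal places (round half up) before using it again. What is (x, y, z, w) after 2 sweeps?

Iteration 1:
  x = (-11 - (-2)·1.0000 - (1)·1.0000 - (4)·1.0000) / (11) = -1.2727
  y = (3 - (-1)·1.0000 - (3)·1.0000 - (-4)·1.0000) / (10) = 0.5000
  z = (-2 - (-1)·1.0000 - (3)·1.0000 - (4)·1.0000) / (10) = -0.8000
  w = (-12 - (3)·1.0000 - (-2)·1.0000 - (-4)·1.0000) / (12) = -0.7500
Iteration 2:
  x = (-11 - (-2)·0.5000 - (1)·-0.8000 - (4)·-0.7500) / (11) = -0.5636
  y = (3 - (-1)·-1.2727 - (3)·-0.8000 - (-4)·-0.7500) / (10) = 0.1127
  z = (-2 - (-1)·-1.2727 - (3)·0.5000 - (4)·-0.7500) / (10) = -0.1773
  w = (-12 - (3)·-1.2727 - (-2)·0.5000 - (-4)·-0.8000) / (12) = -0.8652

(-0.5636, 0.1127, -0.1773, -0.8652)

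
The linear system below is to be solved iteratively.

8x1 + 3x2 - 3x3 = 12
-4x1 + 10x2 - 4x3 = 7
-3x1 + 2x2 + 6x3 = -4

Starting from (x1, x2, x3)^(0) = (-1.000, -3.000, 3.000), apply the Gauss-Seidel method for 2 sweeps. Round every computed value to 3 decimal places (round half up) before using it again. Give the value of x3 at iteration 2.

Iteration 1:
  x1 = (12 - (3)·-3.000 - (-3)·3.000) / (8) = 3.750
  x2 = (7 - (-4)·3.750 - (-4)·3.000) / (10) = 3.400
  x3 = (-4 - (-3)·3.750 - (2)·3.400) / (6) = 0.075
Iteration 2:
  x1 = (12 - (3)·3.400 - (-3)·0.075) / (8) = 0.253
  x2 = (7 - (-4)·0.253 - (-4)·0.075) / (10) = 0.831
  x3 = (-4 - (-3)·0.253 - (2)·0.831) / (6) = -0.817

-0.817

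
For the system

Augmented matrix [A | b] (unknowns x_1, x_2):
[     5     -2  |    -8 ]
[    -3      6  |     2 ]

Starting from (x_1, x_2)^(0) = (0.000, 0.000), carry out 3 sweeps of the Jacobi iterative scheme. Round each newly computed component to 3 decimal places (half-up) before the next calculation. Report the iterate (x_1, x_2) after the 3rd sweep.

Iteration 1:
  x_1 = (-8 - (-2)·0.000) / (5) = -1.600
  x_2 = (2 - (-3)·0.000) / (6) = 0.333
Iteration 2:
  x_1 = (-8 - (-2)·0.333) / (5) = -1.467
  x_2 = (2 - (-3)·-1.600) / (6) = -0.467
Iteration 3:
  x_1 = (-8 - (-2)·-0.467) / (5) = -1.787
  x_2 = (2 - (-3)·-1.467) / (6) = -0.400

(-1.787, -0.400)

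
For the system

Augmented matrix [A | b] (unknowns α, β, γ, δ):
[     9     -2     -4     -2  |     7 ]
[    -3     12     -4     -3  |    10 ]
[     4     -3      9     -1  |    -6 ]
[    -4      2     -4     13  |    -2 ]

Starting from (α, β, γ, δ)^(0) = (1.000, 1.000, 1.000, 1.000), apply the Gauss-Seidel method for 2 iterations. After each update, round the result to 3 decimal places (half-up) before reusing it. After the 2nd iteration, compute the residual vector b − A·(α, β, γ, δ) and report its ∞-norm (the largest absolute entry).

2.799

Iteration 1:
  α = (7 - (-2)·1.000 - (-4)·1.000 - (-2)·1.000) / (9) = 1.667
  β = (10 - (-3)·1.667 - (-4)·1.000 - (-3)·1.000) / (12) = 1.833
  γ = (-6 - (4)·1.667 - (-3)·1.833 - (-1)·1.000) / (9) = -0.685
  δ = (-2 - (-4)·1.667 - (2)·1.833 - (-4)·-0.685) / (13) = -0.134
Iteration 2:
  α = (7 - (-2)·1.833 - (-4)·-0.685 - (-2)·-0.134) / (9) = 0.851
  β = (10 - (-3)·0.851 - (-4)·-0.685 - (-3)·-0.134) / (12) = 0.784
  γ = (-6 - (4)·0.851 - (-3)·0.784 - (-1)·-0.134) / (9) = -0.798
  δ = (-2 - (-4)·0.851 - (2)·0.784 - (-4)·-0.798) / (13) = -0.258
Residual b − A·x = (-2.799, -0.821, -0.128, -0.002); ∞-norm = 2.799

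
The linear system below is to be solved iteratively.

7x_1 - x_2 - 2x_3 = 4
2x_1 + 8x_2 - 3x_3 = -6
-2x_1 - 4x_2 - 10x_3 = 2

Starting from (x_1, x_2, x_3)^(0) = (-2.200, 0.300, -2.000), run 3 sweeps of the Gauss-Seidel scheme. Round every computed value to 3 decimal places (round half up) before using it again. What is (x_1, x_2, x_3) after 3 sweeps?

(0.467, -0.869, 0.054)

Iteration 1:
  x_1 = (4 - (-1)·0.300 - (-2)·-2.000) / (7) = 0.043
  x_2 = (-6 - (2)·0.043 - (-3)·-2.000) / (8) = -1.511
  x_3 = (2 - (-2)·0.043 - (-4)·-1.511) / (-10) = 0.396
Iteration 2:
  x_1 = (4 - (-1)·-1.511 - (-2)·0.396) / (7) = 0.469
  x_2 = (-6 - (2)·0.469 - (-3)·0.396) / (8) = -0.719
  x_3 = (2 - (-2)·0.469 - (-4)·-0.719) / (-10) = -0.006
Iteration 3:
  x_1 = (4 - (-1)·-0.719 - (-2)·-0.006) / (7) = 0.467
  x_2 = (-6 - (2)·0.467 - (-3)·-0.006) / (8) = -0.869
  x_3 = (2 - (-2)·0.467 - (-4)·-0.869) / (-10) = 0.054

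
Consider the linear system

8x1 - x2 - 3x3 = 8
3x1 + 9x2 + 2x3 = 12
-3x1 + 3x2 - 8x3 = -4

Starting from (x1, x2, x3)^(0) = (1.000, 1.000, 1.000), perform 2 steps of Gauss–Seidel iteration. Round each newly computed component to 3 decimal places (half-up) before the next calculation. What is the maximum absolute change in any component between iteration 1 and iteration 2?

Iteration 1:
  x1 = (8 - (-1)·1.000 - (-3)·1.000) / (8) = 1.500
  x2 = (12 - (3)·1.500 - (2)·1.000) / (9) = 0.611
  x3 = (-4 - (-3)·1.500 - (3)·0.611) / (-8) = 0.167
Iteration 2:
  x1 = (8 - (-1)·0.611 - (-3)·0.167) / (8) = 1.139
  x2 = (12 - (3)·1.139 - (2)·0.167) / (9) = 0.917
  x3 = (-4 - (-3)·1.139 - (3)·0.917) / (-8) = 0.417
Change: (-0.361, 0.306, 0.250) → max |·| = 0.361

0.361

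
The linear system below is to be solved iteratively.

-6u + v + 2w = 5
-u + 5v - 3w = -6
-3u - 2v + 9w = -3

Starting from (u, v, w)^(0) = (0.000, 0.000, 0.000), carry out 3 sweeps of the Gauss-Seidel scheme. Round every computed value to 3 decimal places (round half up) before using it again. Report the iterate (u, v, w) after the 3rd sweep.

Iteration 1:
  u = (5 - (1)·0.000 - (2)·0.000) / (-6) = -0.833
  v = (-6 - (-1)·-0.833 - (-3)·0.000) / (5) = -1.367
  w = (-3 - (-3)·-0.833 - (-2)·-1.367) / (9) = -0.915
Iteration 2:
  u = (5 - (1)·-1.367 - (2)·-0.915) / (-6) = -1.366
  v = (-6 - (-1)·-1.366 - (-3)·-0.915) / (5) = -2.022
  w = (-3 - (-3)·-1.366 - (-2)·-2.022) / (9) = -1.238
Iteration 3:
  u = (5 - (1)·-2.022 - (2)·-1.238) / (-6) = -1.583
  v = (-6 - (-1)·-1.583 - (-3)·-1.238) / (5) = -2.259
  w = (-3 - (-3)·-1.583 - (-2)·-2.259) / (9) = -1.363

(-1.583, -2.259, -1.363)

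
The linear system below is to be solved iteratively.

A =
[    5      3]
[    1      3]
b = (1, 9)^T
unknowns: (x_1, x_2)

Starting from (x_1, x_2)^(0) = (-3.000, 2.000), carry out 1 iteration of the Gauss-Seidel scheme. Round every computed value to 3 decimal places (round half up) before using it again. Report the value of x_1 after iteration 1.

-1.000

Iteration 1:
  x_1 = (1 - (3)·2.000) / (5) = -1.000
  x_2 = (9 - (1)·-1.000) / (3) = 3.333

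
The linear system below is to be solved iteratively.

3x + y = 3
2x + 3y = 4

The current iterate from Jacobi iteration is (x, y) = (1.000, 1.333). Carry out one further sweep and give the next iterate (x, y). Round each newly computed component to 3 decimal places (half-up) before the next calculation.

One sweep:
  x = (3 - (1)·1.333) / (3) = 0.556
  y = (4 - (2)·1.000) / (3) = 0.667

(0.556, 0.667)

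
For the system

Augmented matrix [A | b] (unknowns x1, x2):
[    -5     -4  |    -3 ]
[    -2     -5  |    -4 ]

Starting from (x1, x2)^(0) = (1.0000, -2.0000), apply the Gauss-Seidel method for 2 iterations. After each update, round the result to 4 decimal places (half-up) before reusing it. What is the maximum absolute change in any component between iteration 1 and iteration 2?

Iteration 1:
  x1 = (-3 - (-4)·-2.0000) / (-5) = 2.2000
  x2 = (-4 - (-2)·2.2000) / (-5) = -0.0800
Iteration 2:
  x1 = (-3 - (-4)·-0.0800) / (-5) = 0.6640
  x2 = (-4 - (-2)·0.6640) / (-5) = 0.5344
Change: (-1.5360, 0.6144) → max |·| = 1.5360

1.5360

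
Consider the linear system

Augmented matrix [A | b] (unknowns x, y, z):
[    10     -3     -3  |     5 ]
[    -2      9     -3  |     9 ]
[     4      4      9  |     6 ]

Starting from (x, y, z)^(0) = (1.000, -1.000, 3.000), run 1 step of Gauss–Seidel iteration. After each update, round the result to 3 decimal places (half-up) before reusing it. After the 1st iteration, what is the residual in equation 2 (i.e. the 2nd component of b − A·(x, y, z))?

Iteration 1:
  x = (5 - (-3)·-1.000 - (-3)·3.000) / (10) = 1.100
  y = (9 - (-2)·1.100 - (-3)·3.000) / (9) = 2.244
  z = (6 - (4)·1.100 - (4)·2.244) / (9) = -0.820
Residual b − A·x = (-1.728, -11.456, 0.004)

-11.456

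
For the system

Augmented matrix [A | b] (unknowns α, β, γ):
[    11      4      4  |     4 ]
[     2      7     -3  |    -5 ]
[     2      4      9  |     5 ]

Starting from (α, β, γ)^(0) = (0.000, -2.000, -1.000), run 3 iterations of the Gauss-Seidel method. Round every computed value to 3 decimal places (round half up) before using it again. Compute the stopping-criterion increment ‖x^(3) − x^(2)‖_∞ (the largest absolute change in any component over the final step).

Iteration 1:
  α = (4 - (4)·-2.000 - (4)·-1.000) / (11) = 1.455
  β = (-5 - (2)·1.455 - (-3)·-1.000) / (7) = -1.559
  γ = (5 - (2)·1.455 - (4)·-1.559) / (9) = 0.925
Iteration 2:
  α = (4 - (4)·-1.559 - (4)·0.925) / (11) = 0.594
  β = (-5 - (2)·0.594 - (-3)·0.925) / (7) = -0.488
  γ = (5 - (2)·0.594 - (4)·-0.488) / (9) = 0.640
Iteration 3:
  α = (4 - (4)·-0.488 - (4)·0.640) / (11) = 0.308
  β = (-5 - (2)·0.308 - (-3)·0.640) / (7) = -0.528
  γ = (5 - (2)·0.308 - (4)·-0.528) / (9) = 0.722
Change: (-0.286, -0.040, 0.082) → max |·| = 0.286

0.286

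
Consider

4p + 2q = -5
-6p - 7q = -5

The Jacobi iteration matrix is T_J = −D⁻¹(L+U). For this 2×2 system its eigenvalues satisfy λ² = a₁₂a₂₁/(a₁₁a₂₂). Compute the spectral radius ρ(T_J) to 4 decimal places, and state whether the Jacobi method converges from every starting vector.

0.6547

a₁₂a₂₁/(a₁₁a₂₂) = (2)·(-6) / ((4)·(-7)) = 0.428571
ρ = √|0.428571| = √0.428571 = 0.6547
ρ < 1, so Jacobi converges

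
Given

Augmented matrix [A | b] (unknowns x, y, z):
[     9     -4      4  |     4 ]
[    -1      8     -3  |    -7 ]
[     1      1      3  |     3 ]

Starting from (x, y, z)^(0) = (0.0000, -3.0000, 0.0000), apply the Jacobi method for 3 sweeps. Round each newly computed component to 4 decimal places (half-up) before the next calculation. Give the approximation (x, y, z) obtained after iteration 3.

(-0.3663, -0.3837, 1.3565)

Iteration 1:
  x = (4 - (-4)·-3.0000 - (4)·0.0000) / (9) = -0.8889
  y = (-7 - (-1)·0.0000 - (-3)·0.0000) / (8) = -0.8750
  z = (3 - (1)·0.0000 - (1)·-3.0000) / (3) = 2.0000
Iteration 2:
  x = (4 - (-4)·-0.8750 - (4)·2.0000) / (9) = -0.8333
  y = (-7 - (-1)·-0.8889 - (-3)·2.0000) / (8) = -0.2361
  z = (3 - (1)·-0.8889 - (1)·-0.8750) / (3) = 1.5880
Iteration 3:
  x = (4 - (-4)·-0.2361 - (4)·1.5880) / (9) = -0.3663
  y = (-7 - (-1)·-0.8333 - (-3)·1.5880) / (8) = -0.3837
  z = (3 - (1)·-0.8333 - (1)·-0.2361) / (3) = 1.3565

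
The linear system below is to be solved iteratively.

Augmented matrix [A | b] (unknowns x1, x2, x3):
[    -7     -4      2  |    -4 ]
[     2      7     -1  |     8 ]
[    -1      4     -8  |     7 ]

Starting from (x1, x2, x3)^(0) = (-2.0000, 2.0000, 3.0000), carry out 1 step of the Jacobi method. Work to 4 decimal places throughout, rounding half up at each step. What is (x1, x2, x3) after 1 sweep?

(0.2857, 2.1429, 0.3750)

Iteration 1:
  x1 = (-4 - (-4)·2.0000 - (2)·3.0000) / (-7) = 0.2857
  x2 = (8 - (2)·-2.0000 - (-1)·3.0000) / (7) = 2.1429
  x3 = (7 - (-1)·-2.0000 - (4)·2.0000) / (-8) = 0.3750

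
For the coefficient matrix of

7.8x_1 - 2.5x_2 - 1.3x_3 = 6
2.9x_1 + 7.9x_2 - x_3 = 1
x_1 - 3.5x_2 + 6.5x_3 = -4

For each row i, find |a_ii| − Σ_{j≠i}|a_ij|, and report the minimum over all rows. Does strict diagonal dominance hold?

row 1: |7.8| − (2.5+1.3) = 4
row 2: |7.9| − (2.9+1) = 4
row 3: |6.5| − (1+3.5) = 2
minimum over rows = 2 → strictly diagonally dominant (convergence guaranteed)

2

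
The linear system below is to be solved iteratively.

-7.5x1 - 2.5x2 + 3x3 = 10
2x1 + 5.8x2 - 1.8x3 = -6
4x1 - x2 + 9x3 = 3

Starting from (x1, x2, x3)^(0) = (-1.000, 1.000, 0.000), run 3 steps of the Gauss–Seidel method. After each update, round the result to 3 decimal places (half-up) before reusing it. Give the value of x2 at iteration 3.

Iteration 1:
  x1 = (10 - (-2.5)·1.000 - (3)·0.000) / (-7.5) = -1.667
  x2 = (-6 - (2)·-1.667 - (-1.8)·0.000) / (5.8) = -0.460
  x3 = (3 - (4)·-1.667 - (-1)·-0.460) / (9) = 1.023
Iteration 2:
  x1 = (10 - (-2.5)·-0.460 - (3)·1.023) / (-7.5) = -0.771
  x2 = (-6 - (2)·-0.771 - (-1.8)·1.023) / (5.8) = -0.451
  x3 = (3 - (4)·-0.771 - (-1)·-0.451) / (9) = 0.626
Iteration 3:
  x1 = (10 - (-2.5)·-0.451 - (3)·0.626) / (-7.5) = -0.933
  x2 = (-6 - (2)·-0.933 - (-1.8)·0.626) / (5.8) = -0.518
  x3 = (3 - (4)·-0.933 - (-1)·-0.518) / (9) = 0.690

-0.518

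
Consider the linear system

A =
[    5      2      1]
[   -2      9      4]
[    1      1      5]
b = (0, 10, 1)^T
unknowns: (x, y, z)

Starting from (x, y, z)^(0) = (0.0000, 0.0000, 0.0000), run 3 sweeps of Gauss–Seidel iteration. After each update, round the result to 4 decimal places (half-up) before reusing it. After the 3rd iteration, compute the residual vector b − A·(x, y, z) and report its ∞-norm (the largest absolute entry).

0.0819

Iteration 1:
  x = (0 - (2)·0.0000 - (1)·0.0000) / (5) = 0.0000
  y = (10 - (-2)·0.0000 - (4)·0.0000) / (9) = 1.1111
  z = (1 - (1)·0.0000 - (1)·1.1111) / (5) = -0.0222
Iteration 2:
  x = (0 - (2)·1.1111 - (1)·-0.0222) / (5) = -0.4400
  y = (10 - (-2)·-0.4400 - (4)·-0.0222) / (9) = 1.0232
  z = (1 - (1)·-0.4400 - (1)·1.0232) / (5) = 0.0834
Iteration 3:
  x = (0 - (2)·1.0232 - (1)·0.0834) / (5) = -0.4260
  y = (10 - (-2)·-0.4260 - (4)·0.0834) / (9) = 0.9794
  z = (1 - (1)·-0.4260 - (1)·0.9794) / (5) = 0.0893
Residual b − A·x = (0.0819, -0.0238, 0.0001); ∞-norm = 0.0819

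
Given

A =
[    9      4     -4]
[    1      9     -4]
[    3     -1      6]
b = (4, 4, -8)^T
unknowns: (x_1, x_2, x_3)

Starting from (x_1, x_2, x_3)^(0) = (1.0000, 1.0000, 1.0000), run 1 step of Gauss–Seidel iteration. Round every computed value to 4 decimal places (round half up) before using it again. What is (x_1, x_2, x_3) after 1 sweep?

(0.4444, 0.8395, -1.4156)

Iteration 1:
  x_1 = (4 - (4)·1.0000 - (-4)·1.0000) / (9) = 0.4444
  x_2 = (4 - (1)·0.4444 - (-4)·1.0000) / (9) = 0.8395
  x_3 = (-8 - (3)·0.4444 - (-1)·0.8395) / (6) = -1.4156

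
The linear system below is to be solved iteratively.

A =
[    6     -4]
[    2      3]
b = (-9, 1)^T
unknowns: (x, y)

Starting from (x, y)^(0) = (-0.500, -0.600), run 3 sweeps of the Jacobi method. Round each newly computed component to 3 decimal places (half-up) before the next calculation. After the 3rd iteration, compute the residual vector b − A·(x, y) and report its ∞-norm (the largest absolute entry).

2.254

Iteration 1:
  x = (-9 - (-4)·-0.600) / (6) = -1.900
  y = (1 - (2)·-0.500) / (3) = 0.667
Iteration 2:
  x = (-9 - (-4)·0.667) / (6) = -1.055
  y = (1 - (2)·-1.900) / (3) = 1.600
Iteration 3:
  x = (-9 - (-4)·1.600) / (6) = -0.433
  y = (1 - (2)·-1.055) / (3) = 1.037
Residual b − A·x = (-2.254, -1.245); ∞-norm = 2.254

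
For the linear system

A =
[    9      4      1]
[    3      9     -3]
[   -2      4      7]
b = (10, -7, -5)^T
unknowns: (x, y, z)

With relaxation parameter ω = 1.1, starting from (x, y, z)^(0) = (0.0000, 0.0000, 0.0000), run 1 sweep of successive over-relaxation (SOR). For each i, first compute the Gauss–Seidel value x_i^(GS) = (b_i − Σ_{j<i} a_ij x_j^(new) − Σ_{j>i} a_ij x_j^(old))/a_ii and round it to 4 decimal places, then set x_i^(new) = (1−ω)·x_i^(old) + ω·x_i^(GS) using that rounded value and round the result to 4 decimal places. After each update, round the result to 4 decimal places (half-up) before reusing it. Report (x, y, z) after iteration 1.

(1.2222, -1.3037, 0.4179)

Iteration 1:
  x: GS value = (10 - (4)·0.0000 - (1)·0.0000) / (9) = 1.1111;  x ← (1−ω)·0.0000 + ω·1.1111 = 1.2222
  y: GS value = (-7 - (3)·1.2222 - (-3)·0.0000) / (9) = -1.1852;  y ← (1−ω)·0.0000 + ω·-1.1852 = -1.3037
  z: GS value = (-5 - (-2)·1.2222 - (4)·-1.3037) / (7) = 0.3799;  z ← (1−ω)·0.0000 + ω·0.3799 = 0.4179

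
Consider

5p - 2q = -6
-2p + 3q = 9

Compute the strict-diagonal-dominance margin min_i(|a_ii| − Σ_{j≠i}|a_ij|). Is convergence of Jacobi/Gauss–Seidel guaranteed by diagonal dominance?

1

row 1: |5| − (2) = 3
row 2: |3| − (2) = 1
minimum over rows = 1 → strictly diagonally dominant (convergence guaranteed)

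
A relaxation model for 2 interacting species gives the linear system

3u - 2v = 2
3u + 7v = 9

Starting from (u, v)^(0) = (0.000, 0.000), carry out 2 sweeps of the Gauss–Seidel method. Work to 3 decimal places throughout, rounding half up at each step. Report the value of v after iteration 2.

Iteration 1:
  u = (2 - (-2)·0.000) / (3) = 0.667
  v = (9 - (3)·0.667) / (7) = 1.000
Iteration 2:
  u = (2 - (-2)·1.000) / (3) = 1.333
  v = (9 - (3)·1.333) / (7) = 0.714

0.714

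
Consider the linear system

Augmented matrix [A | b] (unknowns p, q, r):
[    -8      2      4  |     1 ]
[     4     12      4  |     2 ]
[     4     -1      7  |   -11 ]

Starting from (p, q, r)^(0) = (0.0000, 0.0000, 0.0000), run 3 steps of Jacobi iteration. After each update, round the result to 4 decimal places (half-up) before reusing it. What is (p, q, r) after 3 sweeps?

Iteration 1:
  p = (1 - (2)·0.0000 - (4)·0.0000) / (-8) = -0.1250
  q = (2 - (4)·0.0000 - (4)·0.0000) / (12) = 0.1667
  r = (-11 - (4)·0.0000 - (-1)·0.0000) / (7) = -1.5714
Iteration 2:
  p = (1 - (2)·0.1667 - (4)·-1.5714) / (-8) = -0.8690
  q = (2 - (4)·-0.1250 - (4)·-1.5714) / (12) = 0.7321
  r = (-11 - (4)·-0.1250 - (-1)·0.1667) / (7) = -1.4762
Iteration 3:
  p = (1 - (2)·0.7321 - (4)·-1.4762) / (-8) = -0.6801
  q = (2 - (4)·-0.8690 - (4)·-1.4762) / (12) = 0.9484
  r = (-11 - (4)·-0.8690 - (-1)·0.7321) / (7) = -0.9703

(-0.6801, 0.9484, -0.9703)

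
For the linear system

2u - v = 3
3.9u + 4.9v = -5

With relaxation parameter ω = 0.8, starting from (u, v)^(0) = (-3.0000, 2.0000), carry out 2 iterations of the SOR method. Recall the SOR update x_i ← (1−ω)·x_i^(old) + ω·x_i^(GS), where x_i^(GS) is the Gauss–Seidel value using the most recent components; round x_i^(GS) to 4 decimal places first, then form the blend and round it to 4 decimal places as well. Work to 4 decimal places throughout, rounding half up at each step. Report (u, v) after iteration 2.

(0.9569, -1.6872)

Iteration 1:
  u: GS value = (3 - (-1)·2.0000) / (2) = 2.5000;  u ← (1−ω)·-3.0000 + ω·2.5000 = 1.4000
  v: GS value = (-5 - (3.9)·1.4000) / (4.9) = -2.1347;  v ← (1−ω)·2.0000 + ω·-2.1347 = -1.3078
Iteration 2:
  u: GS value = (3 - (-1)·-1.3078) / (2) = 0.8461;  u ← (1−ω)·1.4000 + ω·0.8461 = 0.9569
  v: GS value = (-5 - (3.9)·0.9569) / (4.9) = -1.7820;  v ← (1−ω)·-1.3078 + ω·-1.7820 = -1.6872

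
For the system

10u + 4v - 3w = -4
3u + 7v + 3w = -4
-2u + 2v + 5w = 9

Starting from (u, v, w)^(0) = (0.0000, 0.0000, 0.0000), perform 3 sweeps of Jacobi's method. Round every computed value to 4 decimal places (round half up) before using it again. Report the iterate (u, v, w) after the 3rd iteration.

(0.6291, -1.5302, 2.4160)

Iteration 1:
  u = (-4 - (4)·0.0000 - (-3)·0.0000) / (10) = -0.4000
  v = (-4 - (3)·0.0000 - (3)·0.0000) / (7) = -0.5714
  w = (9 - (-2)·0.0000 - (2)·0.0000) / (5) = 1.8000
Iteration 2:
  u = (-4 - (4)·-0.5714 - (-3)·1.8000) / (10) = 0.3686
  v = (-4 - (3)·-0.4000 - (3)·1.8000) / (7) = -1.1714
  w = (9 - (-2)·-0.4000 - (2)·-0.5714) / (5) = 1.8686
Iteration 3:
  u = (-4 - (4)·-1.1714 - (-3)·1.8686) / (10) = 0.6291
  v = (-4 - (3)·0.3686 - (3)·1.8686) / (7) = -1.5302
  w = (9 - (-2)·0.3686 - (2)·-1.1714) / (5) = 2.4160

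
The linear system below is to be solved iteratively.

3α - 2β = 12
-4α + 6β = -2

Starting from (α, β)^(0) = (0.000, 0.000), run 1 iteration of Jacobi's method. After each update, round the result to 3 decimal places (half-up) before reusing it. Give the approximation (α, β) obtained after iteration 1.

(4.000, -0.333)

Iteration 1:
  α = (12 - (-2)·0.000) / (3) = 4.000
  β = (-2 - (-4)·0.000) / (6) = -0.333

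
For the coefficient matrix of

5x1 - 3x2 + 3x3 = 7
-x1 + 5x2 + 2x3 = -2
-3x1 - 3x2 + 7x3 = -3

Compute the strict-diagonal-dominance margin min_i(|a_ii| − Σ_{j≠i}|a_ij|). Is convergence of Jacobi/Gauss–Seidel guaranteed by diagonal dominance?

row 1: |5| − (3+3) = -1
row 2: |5| − (1+2) = 2
row 3: |7| − (3+3) = 1
minimum over rows = -1 → not strictly diagonally dominant

-1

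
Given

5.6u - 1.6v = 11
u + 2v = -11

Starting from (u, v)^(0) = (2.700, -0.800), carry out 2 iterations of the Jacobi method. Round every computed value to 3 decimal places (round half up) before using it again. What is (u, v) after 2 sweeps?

Iteration 1:
  u = (11 - (-1.6)·-0.800) / (5.6) = 1.736
  v = (-11 - (1)·2.700) / (2) = -6.850
Iteration 2:
  u = (11 - (-1.6)·-6.850) / (5.6) = 0.007
  v = (-11 - (1)·1.736) / (2) = -6.368

(0.007, -6.368)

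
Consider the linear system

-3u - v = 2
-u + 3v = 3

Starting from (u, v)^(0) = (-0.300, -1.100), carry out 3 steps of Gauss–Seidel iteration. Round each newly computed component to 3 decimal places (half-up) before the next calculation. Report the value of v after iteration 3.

0.702

Iteration 1:
  u = (2 - (-1)·-1.100) / (-3) = -0.300
  v = (3 - (-1)·-0.300) / (3) = 0.900
Iteration 2:
  u = (2 - (-1)·0.900) / (-3) = -0.967
  v = (3 - (-1)·-0.967) / (3) = 0.678
Iteration 3:
  u = (2 - (-1)·0.678) / (-3) = -0.893
  v = (3 - (-1)·-0.893) / (3) = 0.702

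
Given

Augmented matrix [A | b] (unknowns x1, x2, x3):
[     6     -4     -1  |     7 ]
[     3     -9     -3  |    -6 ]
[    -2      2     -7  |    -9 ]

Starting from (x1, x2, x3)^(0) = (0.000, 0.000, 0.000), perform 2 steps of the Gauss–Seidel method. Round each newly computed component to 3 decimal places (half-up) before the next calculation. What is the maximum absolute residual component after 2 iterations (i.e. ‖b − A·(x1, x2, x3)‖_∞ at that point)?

0.879

Iteration 1:
  x1 = (7 - (-4)·0.000 - (-1)·0.000) / (6) = 1.167
  x2 = (-6 - (3)·1.167 - (-3)·0.000) / (-9) = 1.056
  x3 = (-9 - (-2)·1.167 - (2)·1.056) / (-7) = 1.254
Iteration 2:
  x1 = (7 - (-4)·1.056 - (-1)·1.254) / (6) = 2.080
  x2 = (-6 - (3)·2.080 - (-3)·1.254) / (-9) = 0.942
  x3 = (-9 - (-2)·2.080 - (2)·0.942) / (-7) = 0.961
Residual b − A·x = (-0.751, -0.879, 0.003); ∞-norm = 0.879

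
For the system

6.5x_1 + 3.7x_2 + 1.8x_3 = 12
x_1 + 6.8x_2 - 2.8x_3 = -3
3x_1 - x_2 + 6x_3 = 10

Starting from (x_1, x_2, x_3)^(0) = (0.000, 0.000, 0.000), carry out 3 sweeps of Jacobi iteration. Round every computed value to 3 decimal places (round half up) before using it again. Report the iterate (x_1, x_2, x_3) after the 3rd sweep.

(1.675, -0.406, 0.844)

Iteration 1:
  x_1 = (12 - (3.7)·0.000 - (1.8)·0.000) / (6.5) = 1.846
  x_2 = (-3 - (1)·0.000 - (-2.8)·0.000) / (6.8) = -0.441
  x_3 = (10 - (3)·0.000 - (-1)·0.000) / (6) = 1.667
Iteration 2:
  x_1 = (12 - (3.7)·-0.441 - (1.8)·1.667) / (6.5) = 1.636
  x_2 = (-3 - (1)·1.846 - (-2.8)·1.667) / (6.8) = -0.026
  x_3 = (10 - (3)·1.846 - (-1)·-0.441) / (6) = 0.670
Iteration 3:
  x_1 = (12 - (3.7)·-0.026 - (1.8)·0.670) / (6.5) = 1.675
  x_2 = (-3 - (1)·1.636 - (-2.8)·0.670) / (6.8) = -0.406
  x_3 = (10 - (3)·1.636 - (-1)·-0.026) / (6) = 0.844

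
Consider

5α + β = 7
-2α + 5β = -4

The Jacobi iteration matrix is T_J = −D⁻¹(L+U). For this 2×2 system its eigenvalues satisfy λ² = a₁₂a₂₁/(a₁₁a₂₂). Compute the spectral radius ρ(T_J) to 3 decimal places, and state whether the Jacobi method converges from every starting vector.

a₁₂a₂₁/(a₁₁a₂₂) = (1)·(-2) / ((5)·(5)) = -0.080000
ρ = √|-0.080000| = √0.080000 = 0.283
ρ < 1, so Jacobi converges

0.283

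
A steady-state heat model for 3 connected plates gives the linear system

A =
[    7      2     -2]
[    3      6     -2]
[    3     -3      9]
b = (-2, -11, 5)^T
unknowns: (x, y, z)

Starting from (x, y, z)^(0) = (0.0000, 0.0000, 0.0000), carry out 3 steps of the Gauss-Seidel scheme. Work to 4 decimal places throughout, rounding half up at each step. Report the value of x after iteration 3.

0.2167

Iteration 1:
  x = (-2 - (2)·0.0000 - (-2)·0.0000) / (7) = -0.2857
  y = (-11 - (3)·-0.2857 - (-2)·0.0000) / (6) = -1.6905
  z = (5 - (3)·-0.2857 - (-3)·-1.6905) / (9) = 0.0873
Iteration 2:
  x = (-2 - (2)·-1.6905 - (-2)·0.0873) / (7) = 0.2222
  y = (-11 - (3)·0.2222 - (-2)·0.0873) / (6) = -1.9153
  z = (5 - (3)·0.2222 - (-3)·-1.9153) / (9) = -0.1569
Iteration 3:
  x = (-2 - (2)·-1.9153 - (-2)·-0.1569) / (7) = 0.2167
  y = (-11 - (3)·0.2167 - (-2)·-0.1569) / (6) = -1.9940
  z = (5 - (3)·0.2167 - (-3)·-1.9940) / (9) = -0.1813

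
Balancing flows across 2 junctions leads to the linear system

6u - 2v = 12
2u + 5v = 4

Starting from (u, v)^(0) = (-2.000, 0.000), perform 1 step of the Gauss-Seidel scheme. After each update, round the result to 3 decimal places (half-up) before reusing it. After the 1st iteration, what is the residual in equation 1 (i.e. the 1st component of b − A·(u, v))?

Iteration 1:
  u = (12 - (-2)·0.000) / (6) = 2.000
  v = (4 - (2)·2.000) / (5) = 0.000
Residual b − A·x = (0.000, 0.000)

0.000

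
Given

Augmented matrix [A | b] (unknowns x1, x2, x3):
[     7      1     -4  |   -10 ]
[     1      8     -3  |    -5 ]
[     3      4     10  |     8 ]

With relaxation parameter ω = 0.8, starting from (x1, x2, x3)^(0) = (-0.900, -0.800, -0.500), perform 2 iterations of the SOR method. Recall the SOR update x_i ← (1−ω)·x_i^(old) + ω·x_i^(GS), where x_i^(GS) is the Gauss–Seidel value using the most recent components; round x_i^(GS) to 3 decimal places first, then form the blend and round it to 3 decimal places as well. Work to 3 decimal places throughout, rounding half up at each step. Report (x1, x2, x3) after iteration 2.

(-0.854, -0.217, 1.135)

Iteration 1:
  x1: GS value = (-10 - (1)·-0.800 - (-4)·-0.500) / (7) = -1.600;  x1 ← (1−ω)·-0.900 + ω·-1.600 = -1.460
  x2: GS value = (-5 - (1)·-1.460 - (-3)·-0.500) / (8) = -0.630;  x2 ← (1−ω)·-0.800 + ω·-0.630 = -0.664
  x3: GS value = (8 - (3)·-1.460 - (4)·-0.664) / (10) = 1.504;  x3 ← (1−ω)·-0.500 + ω·1.504 = 1.103
Iteration 2:
  x1: GS value = (-10 - (1)·-0.664 - (-4)·1.103) / (7) = -0.703;  x1 ← (1−ω)·-1.460 + ω·-0.703 = -0.854
  x2: GS value = (-5 - (1)·-0.854 - (-3)·1.103) / (8) = -0.105;  x2 ← (1−ω)·-0.664 + ω·-0.105 = -0.217
  x3: GS value = (8 - (3)·-0.854 - (4)·-0.217) / (10) = 1.143;  x3 ← (1−ω)·1.103 + ω·1.143 = 1.135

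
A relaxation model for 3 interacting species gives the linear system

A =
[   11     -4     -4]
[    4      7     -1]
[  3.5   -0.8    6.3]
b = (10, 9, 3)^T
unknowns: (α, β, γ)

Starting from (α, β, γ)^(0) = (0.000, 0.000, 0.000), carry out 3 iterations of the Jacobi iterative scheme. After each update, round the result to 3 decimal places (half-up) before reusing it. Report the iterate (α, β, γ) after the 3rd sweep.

(1.261, 0.419, -0.279)

Iteration 1:
  α = (10 - (-4)·0.000 - (-4)·0.000) / (11) = 0.909
  β = (9 - (4)·0.000 - (-1)·0.000) / (7) = 1.286
  γ = (3 - (3.5)·0.000 - (-0.8)·0.000) / (6.3) = 0.476
Iteration 2:
  α = (10 - (-4)·1.286 - (-4)·0.476) / (11) = 1.550
  β = (9 - (4)·0.909 - (-1)·0.476) / (7) = 0.834
  γ = (3 - (3.5)·0.909 - (-0.8)·1.286) / (6.3) = 0.134
Iteration 3:
  α = (10 - (-4)·0.834 - (-4)·0.134) / (11) = 1.261
  β = (9 - (4)·1.550 - (-1)·0.134) / (7) = 0.419
  γ = (3 - (3.5)·1.550 - (-0.8)·0.834) / (6.3) = -0.279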